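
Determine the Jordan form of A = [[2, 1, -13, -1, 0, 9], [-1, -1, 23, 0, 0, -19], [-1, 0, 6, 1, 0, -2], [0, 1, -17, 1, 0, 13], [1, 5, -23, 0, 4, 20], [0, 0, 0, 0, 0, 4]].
J = [[0, 1, 0, 0, 0, 0], [0, 0, 0, 0, 0, 0], [0, 0, 4, 1, 0, 0], [0, 0, 0, 4, 0, 0], [0, 0, 0, 0, 4, 1], [0, 0, 0, 0, 0, 4]]

The characteristic polynomial is det(xI - A) = x^2(x - 4)^4, so the eigenvalues are 0 (algebraic multiplicity 2), 4 (algebraic multiplicity 4).

For λ = 0: rank(A) = 5, rank(A^2) = 4. The eigenspace has dimension 6 - 5 = 1, so there is 1 Jordan block; the rank sequence gives block sizes [2].

For λ = 4: rank(A - 4I) = 4, rank((A - 4I)^2) = 2. The eigenspace has dimension 6 - 4 = 2, so there are 2 Jordan blocks; the rank sequence gives block sizes [2, 2].

Assembling the blocks gives the Jordan form J above.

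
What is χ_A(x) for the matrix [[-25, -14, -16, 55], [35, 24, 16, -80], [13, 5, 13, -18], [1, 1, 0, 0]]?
xI - A = [[x + 25, 14, 16, -55], [-35, x - 24, -16, 80], [-13, -5, x - 13, 18], [-1, -1, 0, x]].

Expanding det(xI - A) along the first row:
det(xI - A) = + (x + 25)·det([[x - 24, -16, 80], [-5, x - 13, 18], [-1, 0, x]]) - (14)·det([[-35, -16, 80], [-13, x - 13, 18], [-1, 0, x]]) + (16)·det([[-35, x - 24, 80], [-13, -5, 18], [-1, -1, x]]) - (-55)·det([[-35, x - 24, -16], [-13, -5, x - 13], [-1, -1, 0]]).

Evaluating gives χ_A(x) = x^4 - 12x^3 + 30x^2 + 100x - 375 = (x - 5)^3(x + 3).

χ_A(x) = (x - 5)^3(x + 3)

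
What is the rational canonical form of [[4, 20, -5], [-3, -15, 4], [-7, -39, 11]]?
R = [[0, 0, 4], [1, 0, 0], [0, 1, 0]]

The invariant factors of A (the non-unit diagonal entries of the Smith normal form of xI - A over ℚ[x]) are x^3 - 4, each dividing the next. The characteristic polynomial is their product, x^3 - 4.

The rational canonical form is the block-diagonal matrix of companion matrices C(f_i):
R = [[0, 0, 4], [1, 0, 0], [0, 1, 0]].

Note the characteristic polynomial does not split into linear factors over ℚ, so A has no Jordan form over ℚ; the rational canonical form exists over any field.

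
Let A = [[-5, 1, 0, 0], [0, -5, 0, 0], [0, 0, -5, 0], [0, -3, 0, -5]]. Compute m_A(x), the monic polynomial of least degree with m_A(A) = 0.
m_A(x) = (x + 5)^2

The characteristic polynomial factors as (x + 5)^4. The minimal polynomial is ∏(x - λ)^{k_λ} where k_λ is the size of the largest Jordan block at λ.

For λ = -5: rank(A + 5I) = 1, and the largest Jordan block has size 2 (the smallest k with rank((A + 5I)^k) = rank((A + 5I)^(k+1))).

So m_A(x) = (x + 5)^2.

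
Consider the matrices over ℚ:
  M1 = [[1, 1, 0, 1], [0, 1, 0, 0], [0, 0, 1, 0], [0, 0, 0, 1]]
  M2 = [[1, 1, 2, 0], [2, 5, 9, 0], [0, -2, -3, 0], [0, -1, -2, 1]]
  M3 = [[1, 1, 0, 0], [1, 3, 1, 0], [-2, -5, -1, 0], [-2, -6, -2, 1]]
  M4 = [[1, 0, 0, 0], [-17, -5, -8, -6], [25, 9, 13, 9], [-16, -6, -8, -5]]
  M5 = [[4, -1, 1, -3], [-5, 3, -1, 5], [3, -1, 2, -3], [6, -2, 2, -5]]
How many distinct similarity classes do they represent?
2 classes: {M1}, {M2, M3, M4, M5}

Characteristic polynomials: χ_{M1} = (x - 1)^4, χ_{M2} = (x - 1)^4, χ_{M3} = (x - 1)^4, χ_{M4} = (x - 1)^4, χ_{M5} = (x - 1)^4.

{M1}: invariant factors x - 1, x - 1, (x - 1)^2.

{M2, M3, M4, M5}: invariant factors x - 1, (x - 1)^3.

Matrices are similar if and only if their invariant-factor lists agree; the partition into similarity classes is {M1}, {M2, M3, M4, M5}.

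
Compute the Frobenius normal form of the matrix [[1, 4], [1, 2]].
The invariant factors of A (the non-unit diagonal entries of the Smith normal form of xI - A over ℚ[x]) are x^2 - 3x - 2, each dividing the next. The characteristic polynomial is their product, x^2 - 3x - 2.

The rational canonical form is the block-diagonal matrix of companion matrices C(f_i):
R = [[0, 2], [1, 3]].

Note the characteristic polynomial does not split into linear factors over ℚ, so A has no Jordan form over ℚ; the rational canonical form exists over any field.

R = [[0, 2], [1, 3]]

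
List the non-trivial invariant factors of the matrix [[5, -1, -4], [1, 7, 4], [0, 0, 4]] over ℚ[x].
(x - 6)^2(x - 4)

The Jordan structure of A has elementary divisors (x - 4), (x - 6)^2. Arranging the block sizes at each eigenvalue in decreasing order and taking row products gives the invariant factors.

Invariant factors (smallest first, each dividing the next): (x - 6)^2(x - 4).

Check: the last factor (x - 6)^2(x - 4) is the minimal polynomial, and the product (x - 6)^2(x - 4) is the characteristic polynomial.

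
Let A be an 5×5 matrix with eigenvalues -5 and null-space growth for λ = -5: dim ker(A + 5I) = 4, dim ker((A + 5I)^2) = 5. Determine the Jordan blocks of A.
Jordan blocks: (-5, 2), (-5, 1), (-5, 1), (-5, 1)

λ = -5: successive nullity increments [4, 1] count blocks of size ≥ k; block sizes are [2, 1, 1, 1].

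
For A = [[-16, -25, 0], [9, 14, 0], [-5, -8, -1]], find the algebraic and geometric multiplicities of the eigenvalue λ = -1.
algebraic multiplicity 3, geometric multiplicity 1

The characteristic polynomial is (x + 1)^3, so the factor x + 1 appears with exponent 3: the algebraic multiplicity is 3.

rank(A + I) = 2, so the eigenspace has dimension 3 - 2 = 1: the geometric multiplicity is 1.

Since 1 < 3, A is not diagonalizable.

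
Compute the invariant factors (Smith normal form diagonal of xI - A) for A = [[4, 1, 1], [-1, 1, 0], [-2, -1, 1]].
(x - 2)^3

The Jordan structure of A has elementary divisors (x - 2)^3. Arranging the block sizes at each eigenvalue in decreasing order and taking row products gives the invariant factors.

Invariant factors (smallest first, each dividing the next): (x - 2)^3.

Check: the last factor (x - 2)^3 is the minimal polynomial, and the product (x - 2)^3 is the characteristic polynomial.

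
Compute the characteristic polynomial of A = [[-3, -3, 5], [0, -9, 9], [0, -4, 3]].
xI - A = [[x + 3, 3, -5], [0, x + 9, -9], [0, 4, x - 3]].

Expanding det(xI - A) along the first row:
det(xI - A) = + (x + 3)·det([[x + 9, -9], [4, x - 3]]) - (3)·det([[0, -9], [0, x - 3]]) + (-5)·det([[0, x + 9], [0, 4]]).

Evaluating gives χ_A(x) = x^3 + 9x^2 + 27x + 27 = (x + 3)^3.

χ_A(x) = (x + 3)^3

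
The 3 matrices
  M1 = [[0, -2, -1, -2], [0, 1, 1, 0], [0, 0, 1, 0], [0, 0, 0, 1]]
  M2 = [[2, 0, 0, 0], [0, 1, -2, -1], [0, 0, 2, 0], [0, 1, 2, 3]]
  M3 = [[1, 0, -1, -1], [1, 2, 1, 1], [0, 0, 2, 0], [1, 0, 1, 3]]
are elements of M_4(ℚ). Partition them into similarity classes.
2 classes: {M1}, {M2, M3}

Characteristic polynomials: χ_{M1} = x(x - 1)^3, χ_{M2} = (x - 2)^4, χ_{M3} = (x - 2)^4.

{M1}: invariant factors x - 1, x(x - 1)^2.

{M2, M3}: invariant factors x - 2, x - 2, (x - 2)^2.

Matrices are similar if and only if their invariant-factor lists agree; the partition into similarity classes is {M1}, {M2, M3}.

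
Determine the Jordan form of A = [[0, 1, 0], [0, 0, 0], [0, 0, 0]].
J = [[0, 1, 0], [0, 0, 0], [0, 0, 0]]

The characteristic polynomial is det(xI - A) = x^3, so the eigenvalues are 0 (algebraic multiplicity 3).

For λ = 0: rank(A) = 1, rank(A^2) = 0. The eigenspace has dimension 3 - 1 = 2, so there are 2 Jordan blocks; the rank sequence gives block sizes [2, 1].

Assembling the blocks gives the Jordan form J above.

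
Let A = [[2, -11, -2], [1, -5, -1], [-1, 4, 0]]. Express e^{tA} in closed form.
A has Jordan form J = [[-1, 1, 0], [0, -1, 1], [0, 0, -1]] with A = PJP^{-1}, so e^{tA} = P e^{tJ} P^{-1}.

For a Jordan block J_k(λ), e^{tJ_k(λ)} = e^{λt} · (I + tN + t^2 N^2/2! + ... + t^{k-1} N^{k-1}/(k-1)!) where N is the nilpotent superdiagonal part.

Assembling the blocks and conjugating back gives the entries of e^{tA} as shown above.

e^{tA} = [[(3*t + 1)*e^{-t}, t*(3*t - 22)*e^{-t}/2, t*(3*t - 4)*e^{-t}/2], [t*e^{-t}, (t^2 - 8*t + 2)*e^{-t}/2, t*(t - 2)*e^{-t}/2], [-t*e^{-t}, t*(8 - t)*e^{-t}/2, (-t^2/2 + t + 1)*e^{-t}]]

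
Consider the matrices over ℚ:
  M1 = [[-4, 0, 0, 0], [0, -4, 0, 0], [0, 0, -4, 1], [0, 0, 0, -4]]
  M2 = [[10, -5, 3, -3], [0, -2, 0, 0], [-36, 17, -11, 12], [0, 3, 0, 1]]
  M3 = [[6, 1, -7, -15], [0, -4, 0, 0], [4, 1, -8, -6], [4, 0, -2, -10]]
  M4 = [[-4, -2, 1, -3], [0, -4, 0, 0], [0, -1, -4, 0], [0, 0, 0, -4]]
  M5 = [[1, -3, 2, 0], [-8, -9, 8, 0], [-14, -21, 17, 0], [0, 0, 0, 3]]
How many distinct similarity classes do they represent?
4 classes: {M1}, {M2}, {M3, M4}, {M5}

Characteristic polynomials: χ_{M1} = (x + 4)^4, χ_{M2} = (x - 1)^2(x + 2)^2, χ_{M3} = (x + 4)^4, χ_{M4} = (x + 4)^4, χ_{M5} = (x - 3)^4.

{M1}: invariant factors x + 4, x + 4, (x + 4)^2.

{M2}: invariant factors x - 1, (x - 1)(x + 2)^2.

{M3, M4}: invariant factors x + 4, (x + 4)^3.

{M5}: invariant factors x - 3, x - 3, (x - 3)^2.

Matrices are similar if and only if their invariant-factor lists agree; the partition into similarity classes is {M1}, {M2}, {M3, M4}, {M5}.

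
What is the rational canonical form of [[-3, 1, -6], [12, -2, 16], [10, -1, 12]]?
R = [[0, 0, -8], [1, 0, -10], [0, 1, 7]]

The invariant factors of A (the non-unit diagonal entries of the Smith normal form of xI - A over ℚ[x]) are (x - 4)(x^2 - 3x - 2), each dividing the next. The characteristic polynomial is their product, (x - 4)(x^2 - 3x - 2).

The rational canonical form is the block-diagonal matrix of companion matrices C(f_i):
R = [[0, 0, -8], [1, 0, -10], [0, 1, 7]].

Note the characteristic polynomial does not split into linear factors over ℚ, so A has no Jordan form over ℚ; the rational canonical form exists over any field.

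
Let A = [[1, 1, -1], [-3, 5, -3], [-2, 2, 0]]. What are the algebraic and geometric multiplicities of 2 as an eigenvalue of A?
The characteristic polynomial is (x - 2)^3, so the factor x - 2 appears with exponent 3: the algebraic multiplicity is 3.

rank(A - 2I) = 1, so the eigenspace has dimension 3 - 1 = 2: the geometric multiplicity is 2.

Since 2 < 3, A is not diagonalizable.

algebraic multiplicity 3, geometric multiplicity 2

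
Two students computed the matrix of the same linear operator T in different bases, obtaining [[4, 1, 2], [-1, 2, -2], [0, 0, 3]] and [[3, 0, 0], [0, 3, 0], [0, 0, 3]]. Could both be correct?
Both have characteristic polynomial (x - 3)^3, but the minimal polynomial of A is (x - 3)^2 while the minimal polynomial of B is x - 3. The minimal polynomial is a similarity invariant, so A and B are not similar.

No.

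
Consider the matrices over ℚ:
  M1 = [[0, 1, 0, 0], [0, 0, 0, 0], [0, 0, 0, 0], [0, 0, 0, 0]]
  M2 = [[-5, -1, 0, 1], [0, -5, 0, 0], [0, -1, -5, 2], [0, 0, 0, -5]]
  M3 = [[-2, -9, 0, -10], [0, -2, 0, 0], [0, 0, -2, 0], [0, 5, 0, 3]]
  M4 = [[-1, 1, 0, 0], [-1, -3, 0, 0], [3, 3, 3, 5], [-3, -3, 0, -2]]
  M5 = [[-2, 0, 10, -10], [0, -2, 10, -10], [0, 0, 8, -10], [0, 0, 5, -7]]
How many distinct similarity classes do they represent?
Characteristic polynomials: χ_{M1} = x^4, χ_{M2} = (x + 5)^4, χ_{M3} = (x - 3)(x + 2)^3, χ_{M4} = (x - 3)(x + 2)^3, χ_{M5} = (x - 3)(x + 2)^3.

{M1}: invariant factors x, x, x^2.

{M2}: invariant factors (x + 5)^2, (x + 5)^2.

{M3, M4}: invariant factors x + 2, (x - 3)(x + 2)^2.

{M5}: invariant factors x + 2, x + 2, (x - 3)(x + 2).

Matrices are similar if and only if their invariant-factor lists agree; the partition into similarity classes is {M1}, {M2}, {M3, M4}, {M5}.

4 classes: {M1}, {M2}, {M3, M4}, {M5}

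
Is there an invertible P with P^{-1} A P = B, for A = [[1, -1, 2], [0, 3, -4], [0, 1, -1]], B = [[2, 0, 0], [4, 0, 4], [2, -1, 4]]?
trace(A) = 3 but trace(B) = 6. The trace is a similarity invariant, so A and B are not similar.

No.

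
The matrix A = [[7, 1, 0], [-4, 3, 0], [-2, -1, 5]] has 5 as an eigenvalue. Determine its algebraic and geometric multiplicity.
algebraic multiplicity 3, geometric multiplicity 2

The characteristic polynomial is (x - 5)^3, so the factor x - 5 appears with exponent 3: the algebraic multiplicity is 3.

rank(A - 5I) = 1, so the eigenspace has dimension 3 - 1 = 2: the geometric multiplicity is 2.

Since 2 < 3, A is not diagonalizable.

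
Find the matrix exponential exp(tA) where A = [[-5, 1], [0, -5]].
e^{tA} = [[e^{-5*t}, t*e^{-5*t}], [0, e^{-5*t}]]

A has Jordan form J = [[-5, 1], [0, -5]] with A = PJP^{-1}, so e^{tA} = P e^{tJ} P^{-1}.

For a Jordan block J_k(λ), e^{tJ_k(λ)} = e^{λt} · (I + tN + t^2 N^2/2! + ... + t^{k-1} N^{k-1}/(k-1)!) where N is the nilpotent superdiagonal part.

Assembling the blocks and conjugating back gives the entries of e^{tA} as shown above.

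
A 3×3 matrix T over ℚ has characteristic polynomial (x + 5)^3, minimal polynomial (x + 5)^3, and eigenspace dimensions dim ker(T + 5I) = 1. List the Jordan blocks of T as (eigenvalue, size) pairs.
λ = -5: algebraic multiplicity 3 (exponent in χ_T), largest block size 3 (exponent in m_T), 1 block (geometric multiplicity). This forces block sizes [3].

Jordan blocks: (-5, 3)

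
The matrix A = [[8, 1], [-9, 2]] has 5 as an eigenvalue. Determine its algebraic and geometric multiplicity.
algebraic multiplicity 2, geometric multiplicity 1

The characteristic polynomial is (x - 5)^2, so the factor x - 5 appears with exponent 2: the algebraic multiplicity is 2.

rank(A - 5I) = 1, so the eigenspace has dimension 2 - 1 = 1: the geometric multiplicity is 1.

Since 1 < 2, A is not diagonalizable.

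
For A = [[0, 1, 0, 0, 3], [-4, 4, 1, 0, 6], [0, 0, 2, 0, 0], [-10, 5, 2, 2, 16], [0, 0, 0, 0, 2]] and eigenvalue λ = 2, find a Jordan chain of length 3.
We seek v_1 ∈ ker((A - 2I)^3) \ ker((A - 2I)^2), then set v_{i+1} = (A - 2I) v_i.

One such chain is v_1 = [[0, 0, 1, 0, 0]]^T, v_2 = [[0, 1, 0, 2, 0]]^T, v_3 = [[1, 2, 0, 5, 0]]^T. Check: (A - 2I) v_3 = [[0, 0, 0, 0, 0]]^T = 0.

v_1 = [[0, 0, 1, 0, 0]]^T, v_2 = [[0, 1, 0, 2, 0]]^T, v_3 = [[1, 2, 0, 5, 0]]^T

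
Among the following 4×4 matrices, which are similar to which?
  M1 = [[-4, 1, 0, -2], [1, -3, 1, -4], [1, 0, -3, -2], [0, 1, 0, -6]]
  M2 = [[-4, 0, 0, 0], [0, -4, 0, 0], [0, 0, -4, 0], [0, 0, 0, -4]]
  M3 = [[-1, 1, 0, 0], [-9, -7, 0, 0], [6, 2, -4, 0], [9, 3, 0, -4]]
Characteristic polynomials: χ_{M1} = (x + 4)^4, χ_{M2} = (x + 4)^4, χ_{M3} = (x + 4)^4.

{M1}: invariant factors x + 4, (x + 4)^3.

{M2}: invariant factors x + 4, x + 4, x + 4, x + 4.

{M3}: invariant factors x + 4, x + 4, (x + 4)^2.

Matrices are similar if and only if their invariant-factor lists agree; the partition into similarity classes is {M1}, {M2}, {M3}.

3 classes: {M1}, {M2}, {M3}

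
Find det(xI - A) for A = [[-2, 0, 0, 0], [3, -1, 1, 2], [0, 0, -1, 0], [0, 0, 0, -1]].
χ_A(x) = (x + 1)^3(x + 2)

xI - A = [[x + 2, 0, 0, 0], [-3, x + 1, -1, -2], [0, 0, x + 1, 0], [0, 0, 0, x + 1]].

Expanding det(xI - A) along the first row:
det(xI - A) = + (x + 2)·det([[x + 1, -1, -2], [0, x + 1, 0], [0, 0, x + 1]]) - (0)·det([[-3, -1, -2], [0, x + 1, 0], [0, 0, x + 1]]) + (0)·det([[-3, x + 1, -2], [0, 0, 0], [0, 0, x + 1]]) - (0)·det([[-3, x + 1, -1], [0, 0, x + 1], [0, 0, 0]]).

Evaluating gives χ_A(x) = x^4 + 5x^3 + 9x^2 + 7x + 2 = (x + 1)^3(x + 2).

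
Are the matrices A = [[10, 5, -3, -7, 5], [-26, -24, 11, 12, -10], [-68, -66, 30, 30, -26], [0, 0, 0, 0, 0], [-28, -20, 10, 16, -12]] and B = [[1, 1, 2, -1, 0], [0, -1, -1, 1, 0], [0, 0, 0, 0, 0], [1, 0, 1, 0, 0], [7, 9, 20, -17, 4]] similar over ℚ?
Two matrices over a field are similar if and only if they have the same invariant factors.

Both A and B have characteristic polynomial x^4(x - 4) and minimal polynomial x^3(x - 4). Computing further, both have invariant factors x, x^3(x - 4). Hence A and B are similar.

Yes.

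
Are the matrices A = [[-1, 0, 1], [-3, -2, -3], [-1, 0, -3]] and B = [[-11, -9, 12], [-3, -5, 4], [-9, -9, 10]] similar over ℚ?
Yes.

Two matrices over a field are similar if and only if they have the same invariant factors.

Both A and B have characteristic polynomial (x + 2)^3 and minimal polynomial (x + 2)^2. Computing further, both have invariant factors x + 2, (x + 2)^2. Hence A and B are similar.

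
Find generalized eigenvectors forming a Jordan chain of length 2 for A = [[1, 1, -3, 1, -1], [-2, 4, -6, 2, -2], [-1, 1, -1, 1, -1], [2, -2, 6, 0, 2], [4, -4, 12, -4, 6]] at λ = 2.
v_1 = [[0, 1, 0, 0, 0]]^T, v_2 = [[1, 2, 1, -2, -4]]^T

We seek v_1 ∈ ker((A - 2I)^2) \ ker(A - 2I), then set v_{i+1} = (A - 2I) v_i.

One such chain is v_1 = [[0, 1, 0, 0, 0]]^T, v_2 = [[1, 2, 1, -2, -4]]^T. Check: (A - 2I) v_2 = [[0, 0, 0, 0, 0]]^T = 0.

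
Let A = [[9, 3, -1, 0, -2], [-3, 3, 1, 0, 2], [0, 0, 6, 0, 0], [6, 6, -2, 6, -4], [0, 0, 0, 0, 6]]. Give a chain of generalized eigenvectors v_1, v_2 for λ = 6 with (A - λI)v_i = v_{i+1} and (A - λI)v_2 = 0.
v_1 = [[0, 1, 0, 0, 1]]^T, v_2 = [[1, -1, 0, 2, 0]]^T

We seek v_1 ∈ ker((A - 6I)^2) \ ker(A - 6I), then set v_{i+1} = (A - 6I) v_i.

One such chain is v_1 = [[0, 1, 0, 0, 1]]^T, v_2 = [[1, -1, 0, 2, 0]]^T. Check: (A - 6I) v_2 = [[0, 0, 0, 0, 0]]^T = 0.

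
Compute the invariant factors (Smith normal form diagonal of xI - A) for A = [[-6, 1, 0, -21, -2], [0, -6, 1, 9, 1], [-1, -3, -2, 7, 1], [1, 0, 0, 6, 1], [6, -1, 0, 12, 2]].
(x - 3)^2(x + 4)^3

The Jordan structure of A has elementary divisors (x + 4)^3, (x - 3)^2. Arranging the block sizes at each eigenvalue in decreasing order and taking row products gives the invariant factors.

Invariant factors (smallest first, each dividing the next): (x - 3)^2(x + 4)^3.

Check: the last factor (x - 3)^2(x + 4)^3 is the minimal polynomial, and the product (x - 3)^2(x + 4)^3 is the characteristic polynomial.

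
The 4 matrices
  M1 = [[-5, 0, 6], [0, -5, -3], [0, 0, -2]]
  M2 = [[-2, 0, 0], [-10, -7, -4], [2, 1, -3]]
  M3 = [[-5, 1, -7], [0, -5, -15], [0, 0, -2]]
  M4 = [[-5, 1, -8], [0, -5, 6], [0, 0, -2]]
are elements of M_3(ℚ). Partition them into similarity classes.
2 classes: {M1}, {M2, M3, M4}

Characteristic polynomials: χ_{M1} = (x + 2)(x + 5)^2, χ_{M2} = (x + 2)(x + 5)^2, χ_{M3} = (x + 2)(x + 5)^2, χ_{M4} = (x + 2)(x + 5)^2.

{M1}: invariant factors x + 5, (x + 2)(x + 5).

{M2, M3, M4}: invariant factors (x + 2)(x + 5)^2.

Matrices are similar if and only if their invariant-factor lists agree; the partition into similarity classes is {M1}, {M2, M3, M4}.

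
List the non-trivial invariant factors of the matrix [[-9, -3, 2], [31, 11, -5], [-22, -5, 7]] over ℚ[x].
The Jordan structure of A has elementary divisors (x - 3)^3. Arranging the block sizes at each eigenvalue in decreasing order and taking row products gives the invariant factors.

Invariant factors (smallest first, each dividing the next): (x - 3)^3.

Check: the last factor (x - 3)^3 is the minimal polynomial, and the product (x - 3)^3 is the characteristic polynomial.

(x - 3)^3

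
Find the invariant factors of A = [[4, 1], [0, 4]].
The Jordan structure of A has elementary divisors (x - 4)^2. Arranging the block sizes at each eigenvalue in decreasing order and taking row products gives the invariant factors.

Invariant factors (smallest first, each dividing the next): (x - 4)^2.

Check: the last factor (x - 4)^2 is the minimal polynomial, and the product (x - 4)^2 is the characteristic polynomial.

(x - 4)^2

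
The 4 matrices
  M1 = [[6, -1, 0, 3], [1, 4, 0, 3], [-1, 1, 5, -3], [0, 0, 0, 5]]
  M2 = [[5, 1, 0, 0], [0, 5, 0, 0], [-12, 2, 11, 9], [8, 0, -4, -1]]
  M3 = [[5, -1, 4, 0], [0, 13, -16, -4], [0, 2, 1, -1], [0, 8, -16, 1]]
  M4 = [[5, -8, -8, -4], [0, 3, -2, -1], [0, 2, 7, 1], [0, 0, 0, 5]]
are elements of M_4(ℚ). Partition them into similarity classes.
Characteristic polynomials: χ_{M1} = (x - 5)^4, χ_{M2} = (x - 5)^4, χ_{M3} = (x - 5)^4, χ_{M4} = (x - 5)^4.

{M1, M4}: invariant factors x - 5, x - 5, (x - 5)^2.

{M2, M3}: invariant factors (x - 5)^2, (x - 5)^2.

Matrices are similar if and only if their invariant-factor lists agree; the partition into similarity classes is {M1, M4}, {M2, M3}.

2 classes: {M1, M4}, {M2, M3}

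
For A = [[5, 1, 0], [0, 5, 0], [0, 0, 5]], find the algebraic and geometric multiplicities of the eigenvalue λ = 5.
The characteristic polynomial is (x - 5)^3, so the factor x - 5 appears with exponent 3: the algebraic multiplicity is 3.

rank(A - 5I) = 1, so the eigenspace has dimension 3 - 1 = 2: the geometric multiplicity is 2.

Since 2 < 3, A is not diagonalizable.

algebraic multiplicity 3, geometric multiplicity 2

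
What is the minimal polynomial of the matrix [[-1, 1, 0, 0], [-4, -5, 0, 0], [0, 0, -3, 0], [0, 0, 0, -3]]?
The characteristic polynomial factors as (x + 3)^4. The minimal polynomial is ∏(x - λ)^{k_λ} where k_λ is the size of the largest Jordan block at λ.

For λ = -3: rank(A + 3I) = 1, and the largest Jordan block has size 2 (the smallest k with rank((A + 3I)^k) = rank((A + 3I)^(k+1))).

So m_A(x) = (x + 3)^2.

m_A(x) = (x + 3)^2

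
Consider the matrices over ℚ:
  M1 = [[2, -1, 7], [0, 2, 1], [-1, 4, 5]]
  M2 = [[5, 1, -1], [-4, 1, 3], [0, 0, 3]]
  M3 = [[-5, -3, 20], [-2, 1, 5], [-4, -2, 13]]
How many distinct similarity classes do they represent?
Characteristic polynomials: χ_{M1} = (x - 3)^3, χ_{M2} = (x - 3)^3, χ_{M3} = (x - 3)^3.

{M1, M2, M3}: invariant factors (x - 3)^3.

Matrices are similar if and only if their invariant-factor lists agree; the partition into similarity classes is {M1, M2, M3}.

1 class: {M1, M2, M3}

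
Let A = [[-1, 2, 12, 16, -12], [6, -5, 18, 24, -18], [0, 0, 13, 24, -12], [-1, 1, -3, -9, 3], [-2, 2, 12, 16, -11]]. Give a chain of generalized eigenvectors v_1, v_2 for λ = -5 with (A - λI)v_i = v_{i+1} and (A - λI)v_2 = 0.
v_1 = [[0, 1, 0, 0, 0]]^T, v_2 = [[2, 0, 0, 1, 2]]^T

We seek v_1 ∈ ker((A + 5I)^2) \ ker(A + 5I), then set v_{i+1} = (A + 5I) v_i.

One such chain is v_1 = [[0, 1, 0, 0, 0]]^T, v_2 = [[2, 0, 0, 1, 2]]^T. Check: (A + 5I) v_2 = [[0, 0, 0, 0, 0]]^T = 0.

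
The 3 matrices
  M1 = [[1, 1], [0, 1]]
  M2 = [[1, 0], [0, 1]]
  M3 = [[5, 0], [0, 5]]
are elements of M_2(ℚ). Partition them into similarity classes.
3 classes: {M1}, {M2}, {M3}

Characteristic polynomials: χ_{M1} = (x - 1)^2, χ_{M2} = (x - 1)^2, χ_{M3} = (x - 5)^2.

{M1}: invariant factors (x - 1)^2.

{M2}: invariant factors x - 1, x - 1.

{M3}: invariant factors x - 5, x - 5.

Matrices are similar if and only if their invariant-factor lists agree; the partition into similarity classes is {M1}, {M2}, {M3}.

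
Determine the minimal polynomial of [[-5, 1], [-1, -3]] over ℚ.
The characteristic polynomial factors as (x + 4)^2. The minimal polynomial is ∏(x - λ)^{k_λ} where k_λ is the size of the largest Jordan block at λ.

For λ = -4: rank(A + 4I) = 1, and the largest Jordan block has size 2 (the smallest k with rank((A + 4I)^k) = rank((A + 4I)^(k+1))).

So m_A(x) = (x + 4)^2.

m_A(x) = (x + 4)^2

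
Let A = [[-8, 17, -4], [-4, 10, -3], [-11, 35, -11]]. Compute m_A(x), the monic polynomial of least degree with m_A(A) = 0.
m_A(x) = (x + 3)^3

The characteristic polynomial factors as (x + 3)^3. The minimal polynomial is ∏(x - λ)^{k_λ} where k_λ is the size of the largest Jordan block at λ.

For λ = -3: rank(A + 3I) = 2, and the largest Jordan block has size 3 (the smallest k with rank((A + 3I)^k) = rank((A + 3I)^(k+1))).

So m_A(x) = (x + 3)^3.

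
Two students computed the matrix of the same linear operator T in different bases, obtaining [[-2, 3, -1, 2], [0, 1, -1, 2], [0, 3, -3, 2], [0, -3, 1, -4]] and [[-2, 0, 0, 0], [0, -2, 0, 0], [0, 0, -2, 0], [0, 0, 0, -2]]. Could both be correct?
Both have characteristic polynomial (x + 2)^4, but the minimal polynomial of A is (x + 2)^2 while the minimal polynomial of B is x + 2. The minimal polynomial is a similarity invariant, so A and B are not similar.

No.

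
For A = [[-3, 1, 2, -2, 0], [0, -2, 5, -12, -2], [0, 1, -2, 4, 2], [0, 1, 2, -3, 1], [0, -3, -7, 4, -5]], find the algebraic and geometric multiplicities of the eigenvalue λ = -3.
algebraic multiplicity 5, geometric multiplicity 2

The characteristic polynomial is (x + 3)^5, so the factor x + 3 appears with exponent 5: the algebraic multiplicity is 5.

rank(A + 3I) = 3, so the eigenspace has dimension 5 - 3 = 2: the geometric multiplicity is 2.

Since 2 < 5, A is not diagonalizable.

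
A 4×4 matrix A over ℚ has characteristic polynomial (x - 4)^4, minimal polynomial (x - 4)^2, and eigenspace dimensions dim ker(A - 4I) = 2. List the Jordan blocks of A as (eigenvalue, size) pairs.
Jordan blocks: (4, 2), (4, 2)

λ = 4: algebraic multiplicity 4 (exponent in χ_A), largest block size 2 (exponent in m_A), 2 blocks (geometric multiplicity). These force block sizes [2, 2].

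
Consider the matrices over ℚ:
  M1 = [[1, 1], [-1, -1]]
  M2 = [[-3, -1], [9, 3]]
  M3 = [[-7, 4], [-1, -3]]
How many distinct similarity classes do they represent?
2 classes: {M1, M2}, {M3}

Characteristic polynomials: χ_{M1} = x^2, χ_{M2} = x^2, χ_{M3} = (x + 5)^2.

{M1, M2}: invariant factors x^2.

{M3}: invariant factors (x + 5)^2.

Matrices are similar if and only if their invariant-factor lists agree; the partition into similarity classes is {M1, M2}, {M3}.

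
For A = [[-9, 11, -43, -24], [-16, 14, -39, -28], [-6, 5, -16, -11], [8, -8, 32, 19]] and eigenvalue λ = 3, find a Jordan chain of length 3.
v_1 = [[0, 2, 0, 1]]^T, v_2 = [[-2, -6, -1, 0]]^T, v_3 = [[1, 5, 1, 0]]^T

We seek v_1 ∈ ker((A - 3I)^3) \ ker((A - 3I)^2), then set v_{i+1} = (A - 3I) v_i.

One such chain is v_1 = [[0, 2, 0, 1]]^T, v_2 = [[-2, -6, -1, 0]]^T, v_3 = [[1, 5, 1, 0]]^T. Check: (A - 3I) v_3 = [[0, 0, 0, 0]]^T = 0.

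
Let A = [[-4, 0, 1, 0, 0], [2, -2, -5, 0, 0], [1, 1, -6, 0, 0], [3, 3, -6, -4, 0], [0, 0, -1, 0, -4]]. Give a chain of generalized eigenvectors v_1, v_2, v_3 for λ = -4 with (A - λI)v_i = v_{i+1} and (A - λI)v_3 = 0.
v_1 = [[0, 1, 0, 0, 0]]^T, v_2 = [[0, 2, 1, 3, 0]]^T, v_3 = [[1, -1, 0, 0, -1]]^T

We seek v_1 ∈ ker((A + 4I)^3) \ ker((A + 4I)^2), then set v_{i+1} = (A + 4I) v_i.

One such chain is v_1 = [[0, 1, 0, 0, 0]]^T, v_2 = [[0, 2, 1, 3, 0]]^T, v_3 = [[1, -1, 0, 0, -1]]^T. Check: (A + 4I) v_3 = [[0, 0, 0, 0, 0]]^T = 0.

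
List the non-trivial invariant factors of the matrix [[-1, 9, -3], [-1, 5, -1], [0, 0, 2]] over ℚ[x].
The Jordan structure of A has elementary divisors (x - 2)^2, (x - 2). Arranging the block sizes at each eigenvalue in decreasing order and taking row products gives the invariant factors.

Invariant factors (smallest first, each dividing the next): x - 2, (x - 2)^2.

Check: the last factor (x - 2)^2 is the minimal polynomial, and the product (x - 2)^3 is the characteristic polynomial.

x - 2, (x - 2)^2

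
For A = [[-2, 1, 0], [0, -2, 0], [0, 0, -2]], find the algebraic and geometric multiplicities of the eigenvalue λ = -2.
The characteristic polynomial is (x + 2)^3, so the factor x + 2 appears with exponent 3: the algebraic multiplicity is 3.

rank(A + 2I) = 1, so the eigenspace has dimension 3 - 1 = 2: the geometric multiplicity is 2.

Since 2 < 3, A is not diagonalizable.

algebraic multiplicity 3, geometric multiplicity 2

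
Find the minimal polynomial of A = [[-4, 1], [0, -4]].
The characteristic polynomial factors as (x + 4)^2. The minimal polynomial is ∏(x - λ)^{k_λ} where k_λ is the size of the largest Jordan block at λ.

For λ = -4: rank(A + 4I) = 1, and the largest Jordan block has size 2 (the smallest k with rank((A + 4I)^k) = rank((A + 4I)^(k+1))).

So m_A(x) = (x + 4)^2.

m_A(x) = (x + 4)^2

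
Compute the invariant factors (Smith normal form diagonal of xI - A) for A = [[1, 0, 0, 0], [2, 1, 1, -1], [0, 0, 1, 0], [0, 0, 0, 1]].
The Jordan structure of A has elementary divisors (x - 1)^2, (x - 1), (x - 1). Arranging the block sizes at each eigenvalue in decreasing order and taking row products gives the invariant factors.

Invariant factors (smallest first, each dividing the next): x - 1, x - 1, (x - 1)^2.

Check: the last factor (x - 1)^2 is the minimal polynomial, and the product (x - 1)^4 is the characteristic polynomial.

x - 1, x - 1, (x - 1)^2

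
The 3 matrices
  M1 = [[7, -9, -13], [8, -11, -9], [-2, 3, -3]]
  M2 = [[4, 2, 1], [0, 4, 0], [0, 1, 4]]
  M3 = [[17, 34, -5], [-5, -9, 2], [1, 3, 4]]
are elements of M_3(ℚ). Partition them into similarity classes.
2 classes: {M1}, {M2, M3}

Characteristic polynomials: χ_{M1} = (x - 1)(x + 4)^2, χ_{M2} = (x - 4)^3, χ_{M3} = (x - 4)^3.

{M1}: invariant factors (x - 1)(x + 4)^2.

{M2, M3}: invariant factors (x - 4)^3.

Matrices are similar if and only if their invariant-factor lists agree; the partition into similarity classes is {M1}, {M2, M3}.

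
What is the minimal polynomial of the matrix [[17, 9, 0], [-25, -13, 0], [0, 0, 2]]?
m_A(x) = (x - 2)^2

The characteristic polynomial factors as (x - 2)^3. The minimal polynomial is ∏(x - λ)^{k_λ} where k_λ is the size of the largest Jordan block at λ.

For λ = 2: rank(A - 2I) = 1, and the largest Jordan block has size 2 (the smallest k with rank((A - 2I)^k) = rank((A - 2I)^(k+1))).

So m_A(x) = (x - 2)^2.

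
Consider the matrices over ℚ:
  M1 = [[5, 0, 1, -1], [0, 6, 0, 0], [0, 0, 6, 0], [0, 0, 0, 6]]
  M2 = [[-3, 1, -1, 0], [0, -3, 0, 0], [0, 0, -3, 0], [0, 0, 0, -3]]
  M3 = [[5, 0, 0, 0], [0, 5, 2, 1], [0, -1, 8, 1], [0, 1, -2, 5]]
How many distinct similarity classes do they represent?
3 classes: {M1}, {M2}, {M3}

Characteristic polynomials: χ_{M1} = (x - 6)^3(x - 5), χ_{M2} = (x + 3)^4, χ_{M3} = (x - 6)^3(x - 5).

{M1}: invariant factors x - 6, x - 6, (x - 6)(x - 5).

{M2}: invariant factors x + 3, x + 3, (x + 3)^2.

{M3}: invariant factors x - 6, (x - 6)^2(x - 5).

Matrices are similar if and only if their invariant-factor lists agree; the partition into similarity classes is {M1}, {M2}, {M3}.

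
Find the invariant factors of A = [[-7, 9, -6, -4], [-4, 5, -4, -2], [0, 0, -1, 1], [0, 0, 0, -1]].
(x + 1)^2, (x + 1)^2

The Jordan structure of A has elementary divisors (x + 1)^2, (x + 1)^2. Arranging the block sizes at each eigenvalue in decreasing order and taking row products gives the invariant factors.

Invariant factors (smallest first, each dividing the next): (x + 1)^2, (x + 1)^2.

Check: the last factor (x + 1)^2 is the minimal polynomial, and the product (x + 1)^4 is the characteristic polynomial.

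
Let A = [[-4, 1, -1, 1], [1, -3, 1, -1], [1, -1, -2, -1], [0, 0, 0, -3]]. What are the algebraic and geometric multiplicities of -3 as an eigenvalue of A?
algebraic multiplicity 4, geometric multiplicity 2

The characteristic polynomial is (x + 3)^4, so the factor x + 3 appears with exponent 4: the algebraic multiplicity is 4.

rank(A + 3I) = 2, so the eigenspace has dimension 4 - 2 = 2: the geometric multiplicity is 2.

Since 2 < 4, A is not diagonalizable.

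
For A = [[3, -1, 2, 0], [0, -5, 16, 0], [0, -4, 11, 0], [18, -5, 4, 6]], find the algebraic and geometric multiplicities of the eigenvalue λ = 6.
algebraic multiplicity 1, geometric multiplicity 1

The characteristic polynomial is (x - 6)(x - 3)^3, so the factor x - 6 appears with exponent 1: the algebraic multiplicity is 1.

rank(A - 6I) = 3, so the eigenspace has dimension 4 - 3 = 1: the geometric multiplicity is 1.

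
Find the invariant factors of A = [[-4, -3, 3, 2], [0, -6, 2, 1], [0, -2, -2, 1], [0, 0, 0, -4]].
(x + 4)^2, (x + 4)^2

The Jordan structure of A has elementary divisors (x + 4)^2, (x + 4)^2. Arranging the block sizes at each eigenvalue in decreasing order and taking row products gives the invariant factors.

Invariant factors (smallest first, each dividing the next): (x + 4)^2, (x + 4)^2.

Check: the last factor (x + 4)^2 is the minimal polynomial, and the product (x + 4)^4 is the characteristic polynomial.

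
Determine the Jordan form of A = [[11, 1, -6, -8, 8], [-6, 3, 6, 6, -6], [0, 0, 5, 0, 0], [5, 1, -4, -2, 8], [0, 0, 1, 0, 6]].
The characteristic polynomial is det(xI - A) = (x - 6)^2(x - 5)(x - 3)^2, so the eigenvalues are 3 (algebraic multiplicity 2), 5 (algebraic multiplicity 1), 6 (algebraic multiplicity 2).

For λ = 3: rank(A - 3I) = 4, rank((A - 3I)^2) = 3. The eigenspace has dimension 5 - 4 = 1, so there is 1 Jordan block; the rank sequence gives block sizes [2].

For λ = 5: algebraic multiplicity 1 gives one 1×1 block.

For λ = 6: rank(A - 6I) = 3. The eigenspace has dimension 5 - 3 = 2, so there are 2 Jordan blocks; the rank sequence gives block sizes [1, 1].

Assembling the blocks gives the Jordan form J above.

J = [[3, 1, 0, 0, 0], [0, 3, 0, 0, 0], [0, 0, 5, 0, 0], [0, 0, 0, 6, 0], [0, 0, 0, 0, 6]]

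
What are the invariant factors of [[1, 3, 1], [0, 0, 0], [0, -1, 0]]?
The Jordan structure of A has elementary divisors x^2, (x - 1). Arranging the block sizes at each eigenvalue in decreasing order and taking row products gives the invariant factors.

Invariant factors (smallest first, each dividing the next): x^2(x - 1).

Check: the last factor x^2(x - 1) is the minimal polynomial, and the product x^2(x - 1) is the characteristic polynomial.

x^2(x - 1)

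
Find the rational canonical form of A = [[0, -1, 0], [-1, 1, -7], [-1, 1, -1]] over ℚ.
R = [[0, 0, -6], [1, 0, -5], [0, 1, 0]]

The invariant factors of A (the non-unit diagonal entries of the Smith normal form of xI - A over ℚ[x]) are (x + 1)(x^2 - x + 6), each dividing the next. The characteristic polynomial is their product, (x + 1)(x^2 - x + 6).

The rational canonical form is the block-diagonal matrix of companion matrices C(f_i):
R = [[0, 0, -6], [1, 0, -5], [0, 1, 0]].

Note the characteristic polynomial does not split into linear factors over ℚ, so A has no Jordan form over ℚ; the rational canonical form exists over any field.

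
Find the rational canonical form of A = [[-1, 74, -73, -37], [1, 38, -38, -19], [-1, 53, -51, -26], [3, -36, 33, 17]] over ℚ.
R = [[0, 0, 0, -40], [1, 0, 0, -18], [0, 1, 0, 11], [0, 0, 1, 3]]

The invariant factors of A (the non-unit diagonal entries of the Smith normal form of xI - A over ℚ[x]) are (x - 4)(x + 2)(x^2 - x - 5), each dividing the next. The characteristic polynomial is their product, (x - 4)(x + 2)(x^2 - x - 5).

The rational canonical form is the block-diagonal matrix of companion matrices C(f_i):
R = [[0, 0, 0, -40], [1, 0, 0, -18], [0, 1, 0, 11], [0, 0, 1, 3]].

Note the characteristic polynomial does not split into linear factors over ℚ, so A has no Jordan form over ℚ; the rational canonical form exists over any field.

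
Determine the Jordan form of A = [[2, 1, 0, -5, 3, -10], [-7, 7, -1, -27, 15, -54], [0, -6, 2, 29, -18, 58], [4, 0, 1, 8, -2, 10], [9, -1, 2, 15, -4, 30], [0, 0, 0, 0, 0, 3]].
J = [[3, 1, 0, 0, 0, 0], [0, 3, 1, 0, 0, 0], [0, 0, 3, 0, 0, 0], [0, 0, 0, 3, 1, 0], [0, 0, 0, 0, 3, 0], [0, 0, 0, 0, 0, 3]]

The characteristic polynomial is det(xI - A) = (x - 3)^6, so the eigenvalues are 3 (algebraic multiplicity 6).

For λ = 3: rank(A - 3I) = 3, rank((A - 3I)^2) = 1, rank((A - 3I)^3) = 0. The eigenspace has dimension 6 - 3 = 3, so there are 3 Jordan blocks; the rank sequence gives block sizes [3, 2, 1].

Assembling the blocks gives the Jordan form J above.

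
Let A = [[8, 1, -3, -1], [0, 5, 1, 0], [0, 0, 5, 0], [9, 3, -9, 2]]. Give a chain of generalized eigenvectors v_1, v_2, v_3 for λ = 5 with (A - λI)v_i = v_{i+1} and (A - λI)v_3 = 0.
We seek v_1 ∈ ker((A - 5I)^3) \ ker((A - 5I)^2), then set v_{i+1} = (A - 5I) v_i.

One such chain is v_1 = [[0, 2, 1, -1]]^T, v_2 = [[0, 1, 0, 0]]^T, v_3 = [[1, 0, 0, 3]]^T. Check: (A - 5I) v_3 = [[0, 0, 0, 0]]^T = 0.

v_1 = [[0, 2, 1, -1]]^T, v_2 = [[0, 1, 0, 0]]^T, v_3 = [[1, 0, 0, 3]]^T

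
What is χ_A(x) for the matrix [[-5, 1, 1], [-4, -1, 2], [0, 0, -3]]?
χ_A(x) = (x + 3)^3

xI - A = [[x + 5, -1, -1], [4, x + 1, -2], [0, 0, x + 3]].

Expanding det(xI - A) along the first row:
det(xI - A) = + (x + 5)·det([[x + 1, -2], [0, x + 3]]) - (-1)·det([[4, -2], [0, x + 3]]) + (-1)·det([[4, x + 1], [0, 0]]).

Evaluating gives χ_A(x) = x^3 + 9x^2 + 27x + 27 = (x + 3)^3.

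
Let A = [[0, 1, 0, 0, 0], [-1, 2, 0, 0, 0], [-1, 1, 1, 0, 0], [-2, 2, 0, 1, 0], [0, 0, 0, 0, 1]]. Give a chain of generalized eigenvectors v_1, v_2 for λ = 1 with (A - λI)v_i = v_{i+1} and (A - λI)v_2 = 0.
v_1 = [[0, 1, 0, -1, 0]]^T, v_2 = [[1, 1, 1, 2, 0]]^T

We seek v_1 ∈ ker((A - I)^2) \ ker(A - I), then set v_{i+1} = (A - I) v_i.

One such chain is v_1 = [[0, 1, 0, -1, 0]]^T, v_2 = [[1, 1, 1, 2, 0]]^T. Check: (A - I) v_2 = [[0, 0, 0, 0, 0]]^T = 0.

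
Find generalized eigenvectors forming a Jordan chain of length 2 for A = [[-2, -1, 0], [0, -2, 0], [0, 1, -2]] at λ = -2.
v_1 = [[0, 1, 0]]^T, v_2 = [[-1, 0, 1]]^T

We seek v_1 ∈ ker((A + 2I)^2) \ ker(A + 2I), then set v_{i+1} = (A + 2I) v_i.

One such chain is v_1 = [[0, 1, 0]]^T, v_2 = [[-1, 0, 1]]^T. Check: (A + 2I) v_2 = [[0, 0, 0]]^T = 0.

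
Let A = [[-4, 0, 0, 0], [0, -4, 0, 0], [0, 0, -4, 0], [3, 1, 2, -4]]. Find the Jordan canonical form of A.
J = [[-4, 1, 0, 0], [0, -4, 0, 0], [0, 0, -4, 0], [0, 0, 0, -4]]

The characteristic polynomial is det(xI - A) = (x + 4)^4, so the eigenvalues are -4 (algebraic multiplicity 4).

For λ = -4: rank(A + 4I) = 1, rank((A + 4I)^2) = 0. The eigenspace has dimension 4 - 1 = 3, so there are 3 Jordan blocks; the rank sequence gives block sizes [2, 1, 1].

Assembling the blocks gives the Jordan form J above.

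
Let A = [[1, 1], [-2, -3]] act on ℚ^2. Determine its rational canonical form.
The invariant factors of A (the non-unit diagonal entries of the Smith normal form of xI - A over ℚ[x]) are x^2 + 2x - 1, each dividing the next. The characteristic polynomial is their product, x^2 + 2x - 1.

The rational canonical form is the block-diagonal matrix of companion matrices C(f_i):
R = [[0, 1], [1, -2]].

Note the characteristic polynomial does not split into linear factors over ℚ, so A has no Jordan form over ℚ; the rational canonical form exists over any field.

R = [[0, 1], [1, -2]]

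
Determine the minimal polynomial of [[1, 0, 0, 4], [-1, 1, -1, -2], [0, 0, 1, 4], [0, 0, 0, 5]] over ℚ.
The characteristic polynomial factors as (x - 5)(x - 1)^3. The minimal polynomial is ∏(x - λ)^{k_λ} where k_λ is the size of the largest Jordan block at λ.

For λ = 1: rank(A - I) = 2, and the largest Jordan block has size 2 (the smallest k with rank((A - I)^k) = rank((A - I)^(k+1))).
For λ = 5: rank(A - 5I) = 3, and the largest Jordan block has size 1 (the smallest k with rank((A - 5I)^k) = rank((A - 5I)^(k+1))).

So m_A(x) = (x - 5)(x - 1)^2.

m_A(x) = (x - 5)(x - 1)^2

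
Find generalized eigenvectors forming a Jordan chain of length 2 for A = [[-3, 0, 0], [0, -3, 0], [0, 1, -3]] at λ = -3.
We seek v_1 ∈ ker((A + 3I)^2) \ ker(A + 3I), then set v_{i+1} = (A + 3I) v_i.

One such chain is v_1 = [[1, 1, 2]]^T, v_2 = [[0, 0, 1]]^T. Check: (A + 3I) v_2 = [[0, 0, 0]]^T = 0.

v_1 = [[1, 1, 2]]^T, v_2 = [[0, 0, 1]]^T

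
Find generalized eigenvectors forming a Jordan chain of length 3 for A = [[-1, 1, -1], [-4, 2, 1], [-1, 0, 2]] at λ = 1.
v_1 = [[0, 1, 1]]^T, v_2 = [[0, 2, 1]]^T, v_3 = [[1, 3, 1]]^T

We seek v_1 ∈ ker((A - I)^3) \ ker((A - I)^2), then set v_{i+1} = (A - I) v_i.

One such chain is v_1 = [[0, 1, 1]]^T, v_2 = [[0, 2, 1]]^T, v_3 = [[1, 3, 1]]^T. Check: (A - I) v_3 = [[0, 0, 0]]^T = 0.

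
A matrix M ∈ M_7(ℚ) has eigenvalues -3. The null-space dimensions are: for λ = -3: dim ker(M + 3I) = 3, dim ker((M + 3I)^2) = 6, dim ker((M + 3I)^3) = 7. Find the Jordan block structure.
Jordan blocks: (-3, 3), (-3, 2), (-3, 2)

λ = -3: successive nullity increments [3, 3, 1] count blocks of size ≥ k; block sizes are [3, 2, 2].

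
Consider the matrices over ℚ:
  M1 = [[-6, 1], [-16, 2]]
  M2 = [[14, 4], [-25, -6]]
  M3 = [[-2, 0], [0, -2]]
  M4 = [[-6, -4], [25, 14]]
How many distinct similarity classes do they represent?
3 classes: {M1}, {M2, M4}, {M3}

Characteristic polynomials: χ_{M1} = (x + 2)^2, χ_{M2} = (x - 4)^2, χ_{M3} = (x + 2)^2, χ_{M4} = (x - 4)^2.

{M1}: invariant factors (x + 2)^2.

{M2, M4}: invariant factors (x - 4)^2.

{M3}: invariant factors x + 2, x + 2.

Matrices are similar if and only if their invariant-factor lists agree; the partition into similarity classes is {M1}, {M2, M4}, {M3}.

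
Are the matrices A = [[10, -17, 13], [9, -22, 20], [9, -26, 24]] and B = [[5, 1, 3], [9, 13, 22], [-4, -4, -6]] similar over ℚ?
Two matrices over a field are similar if and only if they have the same invariant factors.

Both A and B have characteristic polynomial (x - 4)^3 and minimal polynomial (x - 4)^3. Computing further, both have invariant factors (x - 4)^3. Hence A and B are similar.

Yes.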